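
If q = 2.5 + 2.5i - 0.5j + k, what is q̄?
2.5 - 2.5i + 0.5j - k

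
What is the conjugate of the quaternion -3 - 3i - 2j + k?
-3 + 3i + 2j - k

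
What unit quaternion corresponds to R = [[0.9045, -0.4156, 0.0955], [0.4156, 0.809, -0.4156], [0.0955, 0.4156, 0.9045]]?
0.9511 + 0.2185i + 0.2185k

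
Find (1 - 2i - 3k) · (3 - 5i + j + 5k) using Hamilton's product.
8 - 8i + 26j - 6k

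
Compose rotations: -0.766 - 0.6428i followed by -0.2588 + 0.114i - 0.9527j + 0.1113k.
0.2715 + 0.079i + 0.6582j - 0.6977k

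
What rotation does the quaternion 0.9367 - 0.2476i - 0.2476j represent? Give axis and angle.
axis = (-√2/2, -√2/2, 0), θ = 41°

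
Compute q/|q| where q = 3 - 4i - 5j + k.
0.4201 - 0.5601i - 0.7001j + 0.14k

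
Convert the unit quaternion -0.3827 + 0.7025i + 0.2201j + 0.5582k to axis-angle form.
axis = (0.7604, 0.2382, 0.6042), θ = 5π/4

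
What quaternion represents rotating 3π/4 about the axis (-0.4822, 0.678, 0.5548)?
0.3827 - 0.4455i + 0.6264j + 0.5126k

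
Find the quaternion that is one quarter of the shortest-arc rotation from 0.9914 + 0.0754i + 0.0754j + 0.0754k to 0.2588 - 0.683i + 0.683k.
0.9401 - 0.1626i + 0.0649j + 0.2925k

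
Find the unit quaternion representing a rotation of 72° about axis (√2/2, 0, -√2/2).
0.809 + 0.4156i - 0.4156k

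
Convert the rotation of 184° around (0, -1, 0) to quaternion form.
-0.0349 - 0.9994j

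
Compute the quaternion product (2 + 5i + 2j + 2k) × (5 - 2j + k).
12 + 31i + j + 2k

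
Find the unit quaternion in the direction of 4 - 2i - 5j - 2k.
0.5714 - 0.2857i - 0.7143j - 0.2857k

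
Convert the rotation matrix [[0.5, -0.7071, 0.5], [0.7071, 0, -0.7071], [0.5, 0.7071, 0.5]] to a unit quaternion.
0.7071 + 0.5i + 0.5k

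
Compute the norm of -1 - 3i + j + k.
√12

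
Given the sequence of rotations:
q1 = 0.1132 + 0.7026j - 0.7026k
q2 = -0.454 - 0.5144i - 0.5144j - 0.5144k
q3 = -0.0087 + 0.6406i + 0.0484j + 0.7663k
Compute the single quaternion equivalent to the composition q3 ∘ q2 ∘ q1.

q2 · q1 = -0.0514 + 0.6646i - 0.7386j - 0.1007k
q3 · q2 · q1 = -0.3124 + 0.5224i + 0.5777j - 0.5438k
-0.3124 + 0.5224i + 0.5777j - 0.5438k


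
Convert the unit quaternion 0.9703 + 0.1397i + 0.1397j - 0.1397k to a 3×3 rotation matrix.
[[0.9219, 0.3101, 0.2321], [-0.2321, 0.9219, -0.3101], [-0.3101, 0.2321, 0.9219]]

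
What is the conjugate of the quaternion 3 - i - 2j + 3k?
3 + i + 2j - 3k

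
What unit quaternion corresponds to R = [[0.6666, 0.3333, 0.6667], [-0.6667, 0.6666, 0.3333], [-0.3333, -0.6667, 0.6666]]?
0.866 - 0.2887i + 0.2887j - 0.2887k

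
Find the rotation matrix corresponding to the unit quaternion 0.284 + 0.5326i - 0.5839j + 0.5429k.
[[-0.2714, -0.9303, 0.2466], [-0.3136, -0.1568, -0.9365], [0.91, -0.3315, -0.2492]]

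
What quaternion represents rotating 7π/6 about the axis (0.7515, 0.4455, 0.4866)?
-0.2588 + 0.7259i + 0.4303j + 0.47k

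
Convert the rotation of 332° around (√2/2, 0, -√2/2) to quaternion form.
-0.9703 + 0.1711i - 0.1711k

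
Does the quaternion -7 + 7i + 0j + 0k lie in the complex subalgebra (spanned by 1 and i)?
Yes. The quaternion -7 + 7i has j- and k-coefficients y = z = 0, so it lies in the complex subalgebra spanned by 1 and i.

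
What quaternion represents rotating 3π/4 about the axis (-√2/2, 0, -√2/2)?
0.3827 - 0.6533i - 0.6533k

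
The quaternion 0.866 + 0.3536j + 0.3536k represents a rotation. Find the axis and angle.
axis = (0, √2/2, √2/2), θ = π/3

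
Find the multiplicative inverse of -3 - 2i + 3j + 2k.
-0.1154 + 0.0769i - 0.1154j - 0.0769k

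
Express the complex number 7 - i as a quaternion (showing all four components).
7 - i + 0j + 0k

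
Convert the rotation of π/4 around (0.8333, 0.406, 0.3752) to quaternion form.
0.9239 + 0.3189i + 0.1554j + 0.1436k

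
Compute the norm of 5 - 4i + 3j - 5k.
√75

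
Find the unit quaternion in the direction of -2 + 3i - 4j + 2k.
-0.3482 + 0.5222i - 0.6963j + 0.3482k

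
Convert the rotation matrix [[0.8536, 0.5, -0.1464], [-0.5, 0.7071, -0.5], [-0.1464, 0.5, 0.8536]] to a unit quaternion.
0.9239 + 0.2706i - 0.2706k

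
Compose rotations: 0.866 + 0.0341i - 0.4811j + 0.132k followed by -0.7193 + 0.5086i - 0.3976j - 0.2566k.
-0.7977 + 0.24i - 0.0742j - 0.5483k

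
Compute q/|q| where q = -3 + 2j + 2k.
-0.7276 + 0.4851j + 0.4851k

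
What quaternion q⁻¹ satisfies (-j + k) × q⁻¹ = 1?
0.5j - 0.5k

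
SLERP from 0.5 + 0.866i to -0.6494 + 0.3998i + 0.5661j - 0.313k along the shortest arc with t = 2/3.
-0.3109 + 0.7711i + 0.4863j - 0.2689k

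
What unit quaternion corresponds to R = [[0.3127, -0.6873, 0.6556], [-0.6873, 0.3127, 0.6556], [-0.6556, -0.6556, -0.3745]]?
0.5592 - 0.5862i + 0.5862j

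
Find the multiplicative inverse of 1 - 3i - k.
0.0909 + 0.2727i + 0.0909k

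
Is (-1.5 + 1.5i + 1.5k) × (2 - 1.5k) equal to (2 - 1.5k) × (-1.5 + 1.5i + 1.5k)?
No: pq = -0.75 + 3i + 2.25j + 5.25k ≠ -0.75 + 3i - 2.25j + 5.25k = qp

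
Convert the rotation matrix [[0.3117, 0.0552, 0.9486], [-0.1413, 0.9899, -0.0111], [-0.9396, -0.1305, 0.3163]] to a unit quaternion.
0.809 - 0.0369i + 0.5835j - 0.0607k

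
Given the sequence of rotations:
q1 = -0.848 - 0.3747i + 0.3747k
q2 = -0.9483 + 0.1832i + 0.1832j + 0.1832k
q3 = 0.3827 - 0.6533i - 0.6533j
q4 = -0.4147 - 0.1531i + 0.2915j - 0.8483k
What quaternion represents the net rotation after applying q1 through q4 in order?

q2 · q1 = 0.8042 + 0.2686i - 0.2926j - 0.442k
q3 · q2 · q1 = 0.2921 - 0.1338i - 0.9261j + 0.1975k
q4 · q3 · q2 · q1 = 0.2959 - 0.7173i + 0.6129j - 0.1489k
0.2959 - 0.7173i + 0.6129j - 0.1489k


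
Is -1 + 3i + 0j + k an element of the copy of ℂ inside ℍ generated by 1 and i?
No. The quaternion -1 + 3i + k has j-coefficient y = 0 and k-coefficient z = 1, not both zero, so it does not lie in the complex subalgebra spanned by 1 and i.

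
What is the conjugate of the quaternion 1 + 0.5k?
1 - 0.5k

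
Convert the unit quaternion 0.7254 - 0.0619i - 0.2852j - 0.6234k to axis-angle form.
axis = (-0.0899, -0.4143, -0.9057), θ = 87°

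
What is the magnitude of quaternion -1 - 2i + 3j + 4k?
√30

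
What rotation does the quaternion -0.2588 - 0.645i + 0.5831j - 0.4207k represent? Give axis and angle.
axis = (-0.6678, 0.6037, -0.4355), θ = 7π/6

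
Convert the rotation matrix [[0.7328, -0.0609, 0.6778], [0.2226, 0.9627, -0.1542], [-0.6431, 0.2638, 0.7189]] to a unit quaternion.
0.9239 + 0.1131i + 0.3574j + 0.0767k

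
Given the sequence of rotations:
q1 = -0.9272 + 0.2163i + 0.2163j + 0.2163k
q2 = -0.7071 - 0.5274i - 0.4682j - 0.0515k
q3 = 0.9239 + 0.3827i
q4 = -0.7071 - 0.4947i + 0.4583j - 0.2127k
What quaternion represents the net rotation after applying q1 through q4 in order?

q2 · q1 = 0.8821 + 0.2459i + 0.3841j - 0.118k
q3 · q2 · q1 = 0.7209 + 0.5648i + 0.4j + 0.038k
q4 · q3 · q2 · q1 = -0.4056 - 0.6535i - 0.0538j - 0.6369k
-0.4056 - 0.6535i - 0.0538j - 0.6369k


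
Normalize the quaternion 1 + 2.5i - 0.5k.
0.3651 + 0.9129i - 0.1826k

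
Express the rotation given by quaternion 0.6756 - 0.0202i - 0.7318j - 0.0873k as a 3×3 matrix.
[[-0.0863, 0.1475, -0.9853], [-0.0884, 0.9839, 0.1551], [0.9923, 0.1005, -0.0719]]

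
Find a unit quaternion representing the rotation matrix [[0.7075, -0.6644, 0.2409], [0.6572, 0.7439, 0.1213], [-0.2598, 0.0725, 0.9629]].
0.9239 - 0.0132i + 0.1355j + 0.3576k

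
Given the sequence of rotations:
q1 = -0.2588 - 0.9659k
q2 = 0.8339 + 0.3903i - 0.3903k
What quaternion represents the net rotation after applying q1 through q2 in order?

q2 · q1 = -0.5928 - 0.101i + 0.377j - 0.7045k
-0.5928 - 0.101i + 0.377j - 0.7045k


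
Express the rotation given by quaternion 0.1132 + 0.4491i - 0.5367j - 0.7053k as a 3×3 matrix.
[[-0.571, -0.3224, -0.755], [-0.6417, -0.3983, 0.6554], [-0.512, 0.8587, 0.0205]]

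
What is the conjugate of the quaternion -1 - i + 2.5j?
-1 + i - 2.5j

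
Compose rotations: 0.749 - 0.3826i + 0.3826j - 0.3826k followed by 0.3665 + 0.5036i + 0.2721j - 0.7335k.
0.0824 + 0.4135i + 0.8173j - 0.3928k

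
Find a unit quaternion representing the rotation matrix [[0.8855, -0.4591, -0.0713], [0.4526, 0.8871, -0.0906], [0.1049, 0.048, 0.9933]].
0.9703 + 0.0357i - 0.0454j + 0.2349k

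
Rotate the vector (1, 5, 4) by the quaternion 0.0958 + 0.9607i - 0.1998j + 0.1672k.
(-0.084, -5.864, -2.757)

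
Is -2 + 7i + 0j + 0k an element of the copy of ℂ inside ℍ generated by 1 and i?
Yes. The quaternion -2 + 7i has j- and k-coefficients y = z = 0, so it lies in the complex subalgebra spanned by 1 and i.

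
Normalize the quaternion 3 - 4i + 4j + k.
0.4629 - 0.6172i + 0.6172j + 0.1543k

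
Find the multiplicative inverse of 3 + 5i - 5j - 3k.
0.0441 - 0.0735i + 0.0735j + 0.0441k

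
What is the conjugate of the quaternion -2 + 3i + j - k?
-2 - 3i - j + k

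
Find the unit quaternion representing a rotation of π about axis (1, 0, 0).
i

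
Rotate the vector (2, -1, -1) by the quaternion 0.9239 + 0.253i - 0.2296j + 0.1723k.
(2.442, 0.138, -0.132)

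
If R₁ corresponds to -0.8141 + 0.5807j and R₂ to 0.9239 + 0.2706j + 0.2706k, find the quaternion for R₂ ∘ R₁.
-0.9093 - 0.1571i + 0.3162j - 0.2203k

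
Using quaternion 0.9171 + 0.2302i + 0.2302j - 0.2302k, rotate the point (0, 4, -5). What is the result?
(0.532, 5.793, -2.675)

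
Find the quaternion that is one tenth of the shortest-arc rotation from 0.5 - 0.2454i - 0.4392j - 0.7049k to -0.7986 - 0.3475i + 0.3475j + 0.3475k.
0.5475 - 0.1868i - 0.4417j - 0.6857k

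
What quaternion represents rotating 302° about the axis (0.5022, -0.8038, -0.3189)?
-0.8746 + 0.2435i - 0.3897j - 0.1546k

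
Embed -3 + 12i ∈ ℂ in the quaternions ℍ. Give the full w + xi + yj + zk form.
-3 + 12i + 0j + 0k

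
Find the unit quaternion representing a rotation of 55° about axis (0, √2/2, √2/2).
0.887 + 0.3265j + 0.3265k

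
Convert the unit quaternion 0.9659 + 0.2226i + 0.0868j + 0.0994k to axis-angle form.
axis = (0.8602, 0.3354, 0.3841), θ = π/6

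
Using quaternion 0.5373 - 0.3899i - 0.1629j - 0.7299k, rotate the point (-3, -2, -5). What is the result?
(-3.438, -0.573, -5.085)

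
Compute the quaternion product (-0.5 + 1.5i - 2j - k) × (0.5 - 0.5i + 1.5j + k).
4.5 + 0.5i - 2.75j + 0.25k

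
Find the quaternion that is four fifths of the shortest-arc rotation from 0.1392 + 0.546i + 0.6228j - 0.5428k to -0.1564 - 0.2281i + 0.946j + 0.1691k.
-0.1021 - 0.0609i + 0.9929j + 0.0098k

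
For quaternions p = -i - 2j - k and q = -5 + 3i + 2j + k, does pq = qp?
No: pq = 8 + 5i + 8j + 9k ≠ 8 + 5i + 12j + k = qp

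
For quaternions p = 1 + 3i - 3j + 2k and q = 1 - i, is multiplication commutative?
No: pq = 4 + 2i - 5j - k ≠ 4 + 2i - j + 5k = qp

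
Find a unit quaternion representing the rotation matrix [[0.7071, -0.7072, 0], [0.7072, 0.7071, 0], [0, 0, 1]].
0.9239 + 0.3827k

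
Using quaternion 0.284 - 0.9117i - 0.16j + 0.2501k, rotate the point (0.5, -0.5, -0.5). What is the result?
(0.61, 0.392, 0.473)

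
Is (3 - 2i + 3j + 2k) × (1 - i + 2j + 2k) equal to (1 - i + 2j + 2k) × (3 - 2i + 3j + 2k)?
No: pq = -9 - 3i + 11j + 7k ≠ -9 - 7i + 7j + 9k = qp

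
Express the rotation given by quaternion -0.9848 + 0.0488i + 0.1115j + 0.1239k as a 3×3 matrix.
[[0.9444, 0.2549, -0.2075], [-0.2332, 0.9645, 0.1237], [0.2317, -0.0685, 0.9704]]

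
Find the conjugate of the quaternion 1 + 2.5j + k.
1 - 2.5j - k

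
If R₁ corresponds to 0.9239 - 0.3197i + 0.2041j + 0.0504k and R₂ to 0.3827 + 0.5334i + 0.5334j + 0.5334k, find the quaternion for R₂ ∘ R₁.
0.3884 + 0.2885i + 0.3735j + 0.7915k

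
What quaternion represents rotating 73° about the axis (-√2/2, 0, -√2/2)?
0.8039 - 0.4206i - 0.4206k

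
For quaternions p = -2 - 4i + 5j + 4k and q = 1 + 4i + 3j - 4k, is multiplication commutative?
No: pq = 15 - 44i - j - 20k ≠ 15 + 20i - j + 44k = qp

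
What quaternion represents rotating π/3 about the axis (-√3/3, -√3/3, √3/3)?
0.866 - 0.2887i - 0.2887j + 0.2887k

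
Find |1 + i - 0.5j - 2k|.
2.5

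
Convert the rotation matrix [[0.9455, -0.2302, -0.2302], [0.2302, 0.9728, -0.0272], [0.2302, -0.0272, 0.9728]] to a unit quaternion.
0.9863 - 0.1167j + 0.1167k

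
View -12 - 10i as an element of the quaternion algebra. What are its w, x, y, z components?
-12 - 10i + 0j + 0k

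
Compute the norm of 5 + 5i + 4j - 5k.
√91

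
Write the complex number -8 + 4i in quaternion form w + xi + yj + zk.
-8 + 4i + 0j + 0k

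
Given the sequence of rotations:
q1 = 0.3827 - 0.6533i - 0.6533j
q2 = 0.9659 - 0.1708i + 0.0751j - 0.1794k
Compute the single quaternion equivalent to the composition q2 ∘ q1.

q2 · q1 = 0.3071 - 0.8136i - 0.4851j + 0.092k
0.3071 - 0.8136i - 0.4851j + 0.092k


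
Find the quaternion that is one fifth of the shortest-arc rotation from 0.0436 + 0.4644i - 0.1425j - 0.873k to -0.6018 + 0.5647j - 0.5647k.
-0.1137 + 0.4064i + 0.0178j - 0.9064k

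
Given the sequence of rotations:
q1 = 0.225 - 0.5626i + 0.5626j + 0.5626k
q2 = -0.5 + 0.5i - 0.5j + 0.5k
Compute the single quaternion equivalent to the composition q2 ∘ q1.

q2 · q1 = 0.1688 - 0.1688i - 0.9564j - 0.1688k
0.1688 - 0.1688i - 0.9564j - 0.1688k


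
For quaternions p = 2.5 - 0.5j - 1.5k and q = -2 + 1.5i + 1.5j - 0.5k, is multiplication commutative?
No: pq = -5 + 6.25i + 2.5j + 2.5k ≠ -5 + 1.25i + 7j + k = qp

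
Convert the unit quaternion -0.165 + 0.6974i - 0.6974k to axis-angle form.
axis = (√2/2, 0, -√2/2), θ = 199°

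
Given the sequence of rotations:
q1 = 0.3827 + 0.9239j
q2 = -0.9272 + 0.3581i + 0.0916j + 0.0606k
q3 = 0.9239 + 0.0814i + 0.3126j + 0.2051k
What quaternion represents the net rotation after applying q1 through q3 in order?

q2 · q1 = -0.4395 + 0.0811i - 0.8216j + 0.354k
q3 · q2 · q1 = -0.2284 + 0.3183i - 0.9086j + 0.1447k
-0.2284 + 0.3183i - 0.9086j + 0.1447k


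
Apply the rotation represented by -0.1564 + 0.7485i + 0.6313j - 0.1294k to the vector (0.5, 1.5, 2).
(0.659, 0.403, -2.43)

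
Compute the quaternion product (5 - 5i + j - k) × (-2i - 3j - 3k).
-10 - 16i - 28j + 2k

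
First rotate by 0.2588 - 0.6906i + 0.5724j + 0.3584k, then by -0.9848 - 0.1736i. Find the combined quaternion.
-0.3748 + 0.6352i - 0.5015j - 0.4523k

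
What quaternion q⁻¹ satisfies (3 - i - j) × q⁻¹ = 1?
0.2727 + 0.0909i + 0.0909j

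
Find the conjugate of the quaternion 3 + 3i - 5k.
3 - 3i + 5k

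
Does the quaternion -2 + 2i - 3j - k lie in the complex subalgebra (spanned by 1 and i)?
No. The quaternion -2 + 2i - 3j - k has j-coefficient y = -3 and k-coefficient z = -1, not both zero, so it does not lie in the complex subalgebra spanned by 1 and i.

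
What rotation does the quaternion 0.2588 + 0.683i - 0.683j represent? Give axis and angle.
axis = (√2/2, -√2/2, 0), θ = 5π/6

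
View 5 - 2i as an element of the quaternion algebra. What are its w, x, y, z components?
5 - 2i + 0j + 0k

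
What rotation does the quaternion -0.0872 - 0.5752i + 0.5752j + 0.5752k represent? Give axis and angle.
axis = (-√3/3, √3/3, √3/3), θ = 190°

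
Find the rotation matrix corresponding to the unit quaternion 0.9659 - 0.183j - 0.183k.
[[0.866, 0.3535, -0.3535], [-0.3535, 0.933, 0.067], [0.3535, 0.067, 0.933]]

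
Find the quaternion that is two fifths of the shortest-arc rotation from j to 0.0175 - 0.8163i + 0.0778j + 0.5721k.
0.0099 - 0.4604i + 0.8269j + 0.3227k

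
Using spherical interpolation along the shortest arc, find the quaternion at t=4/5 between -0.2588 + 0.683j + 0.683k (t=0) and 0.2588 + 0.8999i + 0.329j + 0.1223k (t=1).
0.1629 + 0.8097i + 0.4806j + 0.2947k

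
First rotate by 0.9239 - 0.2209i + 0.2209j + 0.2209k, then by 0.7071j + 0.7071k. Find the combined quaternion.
-0.3124 + 0.4971j + 0.8095k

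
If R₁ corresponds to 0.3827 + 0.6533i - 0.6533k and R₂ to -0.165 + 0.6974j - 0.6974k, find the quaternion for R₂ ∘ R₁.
-0.5188 - 0.5634i - 0.1887j - 0.6147k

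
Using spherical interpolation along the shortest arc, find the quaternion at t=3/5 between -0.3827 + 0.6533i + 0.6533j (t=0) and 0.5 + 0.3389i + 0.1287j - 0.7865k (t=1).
0.174 + 0.6234i + 0.4611j - 0.6071k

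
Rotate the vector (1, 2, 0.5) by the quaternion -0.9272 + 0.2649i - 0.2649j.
(0.825, 1.825, -1.114)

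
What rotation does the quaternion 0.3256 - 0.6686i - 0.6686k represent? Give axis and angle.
axis = (-√2/2, 0, -√2/2), θ = 142°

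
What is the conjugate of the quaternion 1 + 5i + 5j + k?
1 - 5i - 5j - k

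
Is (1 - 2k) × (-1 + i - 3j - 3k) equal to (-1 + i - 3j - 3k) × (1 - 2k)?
No: pq = -7 - 5i - 5j - k ≠ -7 + 7i - j - k = qp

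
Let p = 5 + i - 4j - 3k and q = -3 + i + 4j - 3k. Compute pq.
-9 + 26i + 32j + 2k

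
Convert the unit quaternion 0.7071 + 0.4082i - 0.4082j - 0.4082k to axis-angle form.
axis = (√3/3, -√3/3, -√3/3), θ = π/2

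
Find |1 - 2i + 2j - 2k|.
√13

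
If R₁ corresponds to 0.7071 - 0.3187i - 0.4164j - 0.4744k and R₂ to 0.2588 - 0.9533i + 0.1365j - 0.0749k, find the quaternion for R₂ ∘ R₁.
-0.0995 - 0.8525i - 0.4396j + 0.2647k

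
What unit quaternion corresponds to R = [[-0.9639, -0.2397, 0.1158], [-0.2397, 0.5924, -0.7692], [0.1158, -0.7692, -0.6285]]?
-0.1343i + 0.8923j - 0.431k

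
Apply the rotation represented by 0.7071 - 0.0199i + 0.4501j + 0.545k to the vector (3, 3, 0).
(-2.364, 3.474, -0.587)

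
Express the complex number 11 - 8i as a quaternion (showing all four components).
11 - 8i + 0j + 0k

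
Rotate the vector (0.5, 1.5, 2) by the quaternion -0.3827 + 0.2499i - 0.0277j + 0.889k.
(1.64, -1.121, 1.598)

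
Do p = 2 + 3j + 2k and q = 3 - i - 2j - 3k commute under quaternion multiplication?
No: pq = 18 - 7i + 3j + 3k ≠ 18 + 3i + 7j - 3k = qp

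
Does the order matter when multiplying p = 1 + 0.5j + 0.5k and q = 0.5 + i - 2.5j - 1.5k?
Yes: pq = 2.5 + 1.5i - 1.75j - 1.75k ≠ 2.5 + 0.5i - 2.75j - 0.75k = qp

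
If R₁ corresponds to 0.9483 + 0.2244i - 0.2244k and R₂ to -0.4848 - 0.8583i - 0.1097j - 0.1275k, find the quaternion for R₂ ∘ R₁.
-0.2957 - 0.8981i - 0.3252j + 0.0125k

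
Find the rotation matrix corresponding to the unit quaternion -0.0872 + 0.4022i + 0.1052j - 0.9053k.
[[-0.6613, -0.0733, -0.7466], [0.2425, -0.9627, -0.1203], [-0.7099, -0.2606, 0.6543]]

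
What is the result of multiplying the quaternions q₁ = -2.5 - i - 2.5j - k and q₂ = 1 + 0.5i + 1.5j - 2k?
-0.25 + 4.25i - 8.75j + 3.75k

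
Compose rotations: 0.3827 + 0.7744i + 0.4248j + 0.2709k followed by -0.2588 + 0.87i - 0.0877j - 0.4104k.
-0.6243 + 0.2831i - 0.697j + 0.2103k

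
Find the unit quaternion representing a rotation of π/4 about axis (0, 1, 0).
0.9239 + 0.3827j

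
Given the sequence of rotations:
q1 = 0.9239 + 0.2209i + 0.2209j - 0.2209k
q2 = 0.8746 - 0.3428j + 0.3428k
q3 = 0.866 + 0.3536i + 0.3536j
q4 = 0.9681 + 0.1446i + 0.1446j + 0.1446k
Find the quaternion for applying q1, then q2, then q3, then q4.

q2 · q1 = 0.9595 + 0.1932i - 0.0478j + 0.1992k
q3 · q2 · q1 = 0.7795 + 0.577i + 0.2274j + 0.0873k
q4 · q3 · q2 · q1 = 0.6257 + 0.6511i + 0.4037j + 0.1467k
0.6257 + 0.6511i + 0.4037j + 0.1467k


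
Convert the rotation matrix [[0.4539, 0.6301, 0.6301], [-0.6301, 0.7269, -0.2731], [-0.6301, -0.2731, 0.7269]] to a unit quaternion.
0.8526 + 0.3695j - 0.3695k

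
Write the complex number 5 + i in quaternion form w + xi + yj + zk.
5 + i + 0j + 0k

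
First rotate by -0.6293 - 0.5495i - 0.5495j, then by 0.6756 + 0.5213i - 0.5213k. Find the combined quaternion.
-0.1387 - 0.9858i - 0.0848j + 0.0416k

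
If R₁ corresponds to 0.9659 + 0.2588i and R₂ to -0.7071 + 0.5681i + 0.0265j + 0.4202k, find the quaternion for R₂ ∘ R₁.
-0.83 + 0.3657i + 0.1343j + 0.399k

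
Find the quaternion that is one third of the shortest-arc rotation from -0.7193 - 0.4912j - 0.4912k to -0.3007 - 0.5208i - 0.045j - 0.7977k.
-0.6306 - 0.1959i - 0.3703j - 0.6534k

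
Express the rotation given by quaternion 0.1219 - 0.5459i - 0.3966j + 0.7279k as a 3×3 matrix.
[[-0.3743, 0.2555, -0.8914], [0.6105, -0.6557, -0.4443], [-0.698, -0.7105, 0.0894]]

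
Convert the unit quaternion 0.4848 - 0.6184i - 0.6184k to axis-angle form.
axis = (-√2/2, 0, -√2/2), θ = 122°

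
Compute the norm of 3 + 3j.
√18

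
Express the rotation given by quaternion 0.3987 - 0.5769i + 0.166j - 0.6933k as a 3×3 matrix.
[[-0.0164, 0.3613, 0.9323], [-0.7444, -0.627, 0.2298], [0.6676, -0.6902, 0.2793]]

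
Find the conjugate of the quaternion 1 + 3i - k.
1 - 3i + k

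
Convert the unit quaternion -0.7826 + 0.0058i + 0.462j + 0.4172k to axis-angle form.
axis = (0.0093, 0.7421, 0.6702), θ = 283°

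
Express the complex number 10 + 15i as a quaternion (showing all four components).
10 + 15i + 0j + 0k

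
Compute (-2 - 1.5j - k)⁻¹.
-0.2759 + 0.2069j + 0.1379k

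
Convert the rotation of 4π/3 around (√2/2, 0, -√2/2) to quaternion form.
-0.5 + 0.6124i - 0.6124k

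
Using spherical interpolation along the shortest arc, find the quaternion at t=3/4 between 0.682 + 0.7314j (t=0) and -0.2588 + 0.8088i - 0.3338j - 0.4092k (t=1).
0.4255 - 0.6712i + 0.503j + 0.3396k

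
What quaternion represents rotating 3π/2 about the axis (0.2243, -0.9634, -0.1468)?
-0.7071 + 0.1586i - 0.6812j - 0.1038k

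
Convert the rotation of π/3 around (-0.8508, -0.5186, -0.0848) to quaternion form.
0.866 - 0.4254i - 0.2593j - 0.0424k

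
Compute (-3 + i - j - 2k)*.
-3 - i + j + 2k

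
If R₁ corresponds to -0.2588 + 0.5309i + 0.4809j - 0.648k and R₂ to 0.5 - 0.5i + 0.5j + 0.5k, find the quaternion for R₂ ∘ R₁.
0.2196 - 0.1696i + 0.0525j - 0.9593k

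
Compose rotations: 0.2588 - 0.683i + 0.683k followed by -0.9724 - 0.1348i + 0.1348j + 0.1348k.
-0.4358 + 0.7213i + 0.0349j - 0.5372k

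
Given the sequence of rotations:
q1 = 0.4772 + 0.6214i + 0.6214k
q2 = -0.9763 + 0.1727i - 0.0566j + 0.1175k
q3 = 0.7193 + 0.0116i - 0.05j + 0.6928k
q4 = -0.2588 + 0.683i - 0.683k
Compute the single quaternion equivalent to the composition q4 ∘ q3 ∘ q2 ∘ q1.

q2 · q1 = -0.6462 - 0.5594i - 0.0613j - 0.5154k
q3 · q2 · q1 = -0.1043 - 0.3416i - 0.3934j - 0.8471k
q4 · q3 · q2 · q1 = -0.3183 - 0.2515i + 0.9137j + 0.0218k
-0.3183 - 0.2515i + 0.9137j + 0.0218k


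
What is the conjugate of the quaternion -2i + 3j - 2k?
2i - 3j + 2k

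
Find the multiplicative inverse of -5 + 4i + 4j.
-0.0877 - 0.0702i - 0.0702j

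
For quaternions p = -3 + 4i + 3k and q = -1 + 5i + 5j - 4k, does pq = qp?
No: pq = -5 - 34i + 16j + 29k ≠ -5 - 4i - 46j - 11k = qp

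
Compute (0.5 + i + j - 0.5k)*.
0.5 - i - j + 0.5k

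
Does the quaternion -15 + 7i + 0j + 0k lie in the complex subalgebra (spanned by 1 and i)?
Yes. The quaternion -15 + 7i has j- and k-coefficients y = z = 0, so it lies in the complex subalgebra spanned by 1 and i.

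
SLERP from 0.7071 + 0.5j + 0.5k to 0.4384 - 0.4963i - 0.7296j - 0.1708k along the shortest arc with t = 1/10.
0.6225 + 0.0714i + 0.5898j + 0.5094k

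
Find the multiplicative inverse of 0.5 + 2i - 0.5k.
0.1111 - 0.4444i + 0.1111k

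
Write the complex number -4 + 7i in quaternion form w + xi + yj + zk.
-4 + 7i + 0j + 0k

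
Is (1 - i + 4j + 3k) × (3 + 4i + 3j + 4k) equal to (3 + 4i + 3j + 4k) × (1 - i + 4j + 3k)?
No: pq = -17 + 8i + 31j - 6k ≠ -17 - 6i - j + 32k = qp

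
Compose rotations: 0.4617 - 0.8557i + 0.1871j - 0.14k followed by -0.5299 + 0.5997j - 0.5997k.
-0.4408 + 0.4817i + 0.6909j + 0.3105k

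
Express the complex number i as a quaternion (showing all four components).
0 + i + 0j + 0k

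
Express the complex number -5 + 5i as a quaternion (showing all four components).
-5 + 5i + 0j + 0k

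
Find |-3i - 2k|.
√13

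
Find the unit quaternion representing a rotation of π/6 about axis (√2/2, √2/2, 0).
0.9659 + 0.183i + 0.183j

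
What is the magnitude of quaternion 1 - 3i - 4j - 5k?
√51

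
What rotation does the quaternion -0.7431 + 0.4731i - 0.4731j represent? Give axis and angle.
axis = (√2/2, -√2/2, 0), θ = 276°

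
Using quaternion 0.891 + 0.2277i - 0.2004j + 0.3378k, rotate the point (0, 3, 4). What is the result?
(-2.893, -0.16, 4.075)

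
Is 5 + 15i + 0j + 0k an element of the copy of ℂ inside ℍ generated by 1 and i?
Yes. The quaternion 5 + 15i has j- and k-coefficients y = z = 0, so it lies in the complex subalgebra spanned by 1 and i.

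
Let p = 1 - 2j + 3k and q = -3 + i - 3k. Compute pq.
6 + 7i + 9j - 10k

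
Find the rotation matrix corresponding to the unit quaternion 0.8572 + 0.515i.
[[1, 0, 0], [0, 0.4696, -0.8829], [0, 0.8829, 0.4696]]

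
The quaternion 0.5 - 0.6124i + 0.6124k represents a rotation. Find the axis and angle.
axis = (-√2/2, 0, √2/2), θ = 2π/3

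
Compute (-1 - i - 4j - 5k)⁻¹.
-0.0233 + 0.0233i + 0.093j + 0.1163k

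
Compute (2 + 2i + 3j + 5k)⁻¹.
0.0476 - 0.0476i - 0.0714j - 0.119k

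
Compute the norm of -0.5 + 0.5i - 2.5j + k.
2.784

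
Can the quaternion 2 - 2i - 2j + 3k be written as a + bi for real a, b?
No. The quaternion 2 - 2i - 2j + 3k has j-coefficient y = -2 and k-coefficient z = 3, not both zero, so it does not lie in the complex subalgebra spanned by 1 and i.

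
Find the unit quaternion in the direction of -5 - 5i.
-0.7071 - 0.7071i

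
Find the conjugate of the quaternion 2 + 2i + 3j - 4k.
2 - 2i - 3j + 4k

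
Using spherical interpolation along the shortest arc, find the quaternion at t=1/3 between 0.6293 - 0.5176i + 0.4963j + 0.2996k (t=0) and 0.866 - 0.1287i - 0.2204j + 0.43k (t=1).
0.7782 - 0.4207i + 0.2741j + 0.3772k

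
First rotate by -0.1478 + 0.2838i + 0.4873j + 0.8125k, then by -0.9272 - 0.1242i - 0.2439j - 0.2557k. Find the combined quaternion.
0.4989 - 0.3183i - 0.3874j - 0.7069k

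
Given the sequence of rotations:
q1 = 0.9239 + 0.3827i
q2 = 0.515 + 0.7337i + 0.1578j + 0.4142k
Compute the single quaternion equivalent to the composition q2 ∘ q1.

q2 · q1 = 0.195 + 0.875i + 0.3043j + 0.3223k
0.195 + 0.875i + 0.3043j + 0.3223k


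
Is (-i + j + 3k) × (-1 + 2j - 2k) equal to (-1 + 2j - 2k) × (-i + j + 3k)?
No: pq = 4 - 7i - 3j - 5k ≠ 4 + 9i + j - k = qp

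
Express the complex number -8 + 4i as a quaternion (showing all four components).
-8 + 4i + 0j + 0k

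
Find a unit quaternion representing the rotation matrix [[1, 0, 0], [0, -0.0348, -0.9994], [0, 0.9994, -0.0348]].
0.6947 + 0.7193i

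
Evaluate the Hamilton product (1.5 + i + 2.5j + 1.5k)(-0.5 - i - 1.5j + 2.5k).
0.25 + 6.5i - 7.5j + 4k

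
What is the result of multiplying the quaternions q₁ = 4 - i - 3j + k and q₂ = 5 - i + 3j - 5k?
33 + 3i - 9j - 21k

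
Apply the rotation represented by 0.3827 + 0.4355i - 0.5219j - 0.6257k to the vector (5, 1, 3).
(-4.448, -3.87, 0.487)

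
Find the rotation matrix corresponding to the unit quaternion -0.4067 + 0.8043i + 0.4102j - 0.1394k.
[[0.6246, 0.5465, -0.5579], [0.7732, -0.3327, 0.5399], [0.1094, -0.7686, -0.6303]]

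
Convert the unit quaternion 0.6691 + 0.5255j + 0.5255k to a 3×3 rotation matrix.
[[-0.1046, -0.7032, 0.7032], [0.7032, 0.4477, 0.5523], [-0.7032, 0.5523, 0.4477]]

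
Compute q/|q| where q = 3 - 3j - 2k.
0.6396 - 0.6396j - 0.4264k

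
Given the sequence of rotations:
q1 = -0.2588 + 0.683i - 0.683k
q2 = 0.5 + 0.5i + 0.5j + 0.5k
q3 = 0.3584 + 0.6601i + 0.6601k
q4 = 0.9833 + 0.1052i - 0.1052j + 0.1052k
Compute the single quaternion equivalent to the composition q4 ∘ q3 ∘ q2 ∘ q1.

q2 · q1 = -0.1294 - 0.1294i + 0.5536j - 0.8124k
q3 · q2 · q1 = 0.5753 - 0.4972i + 0.6493j - 0.0111k
q4 · q3 · q2 · q1 = 0.6875 - 0.4955i + 0.5268j + 0.0656k
0.6875 - 0.4955i + 0.5268j + 0.0656k


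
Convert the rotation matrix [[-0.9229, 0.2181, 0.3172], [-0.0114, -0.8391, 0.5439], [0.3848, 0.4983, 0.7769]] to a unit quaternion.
-0.061 + 0.1866i + 0.277j + 0.9406k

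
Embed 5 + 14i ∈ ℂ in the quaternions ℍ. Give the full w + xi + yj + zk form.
5 + 14i + 0j + 0k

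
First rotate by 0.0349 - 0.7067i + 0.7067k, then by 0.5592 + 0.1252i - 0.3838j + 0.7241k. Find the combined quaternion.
-0.4037 - 0.662i - 0.6136j + 0.1492k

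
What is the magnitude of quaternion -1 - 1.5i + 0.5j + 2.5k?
3.122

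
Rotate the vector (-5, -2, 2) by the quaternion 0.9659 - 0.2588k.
(-5.33, 0.768, 2)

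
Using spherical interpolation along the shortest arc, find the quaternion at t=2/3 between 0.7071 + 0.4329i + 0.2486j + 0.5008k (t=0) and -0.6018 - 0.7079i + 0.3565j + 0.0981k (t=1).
0.706 + 0.6785i - 0.1639j + 0.1197k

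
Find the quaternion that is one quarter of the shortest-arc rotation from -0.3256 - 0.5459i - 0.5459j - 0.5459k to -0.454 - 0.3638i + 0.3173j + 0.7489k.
-0.1291 - 0.3501i - 0.5794j - 0.7246k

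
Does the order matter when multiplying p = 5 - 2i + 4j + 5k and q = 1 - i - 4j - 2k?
Yes: pq = 29 + 5i - 25j + 7k ≠ 29 - 19i - 7j - 17k = qp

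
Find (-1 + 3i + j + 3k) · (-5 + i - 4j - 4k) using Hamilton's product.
18 - 8i + 14j - 24k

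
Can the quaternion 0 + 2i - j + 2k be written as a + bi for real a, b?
No. The quaternion 2i - j + 2k has j-coefficient y = -1 and k-coefficient z = 2, not both zero, so it does not lie in the complex subalgebra spanned by 1 and i.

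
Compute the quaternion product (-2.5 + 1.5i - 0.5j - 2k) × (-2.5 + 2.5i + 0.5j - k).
0.75 - 8.5i - 3.5j + 9.5k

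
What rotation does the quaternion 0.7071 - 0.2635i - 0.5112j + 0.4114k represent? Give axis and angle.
axis = (-0.3726, -0.7229, 0.5818), θ = π/2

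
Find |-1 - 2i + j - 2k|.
√10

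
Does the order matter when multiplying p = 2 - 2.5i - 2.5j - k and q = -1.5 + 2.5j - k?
Yes: pq = 2.25 + 8.75i + 6.25j - 6.75k ≠ 2.25 - 1.25i + 11.25j + 5.75k = qp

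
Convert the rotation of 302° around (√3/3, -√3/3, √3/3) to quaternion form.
-0.8746 + 0.2799i - 0.2799j + 0.2799k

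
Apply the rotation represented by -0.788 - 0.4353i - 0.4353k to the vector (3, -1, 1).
(2.928, 1.13, 1.072)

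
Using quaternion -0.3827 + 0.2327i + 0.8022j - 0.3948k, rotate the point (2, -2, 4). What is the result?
(-4.531, -1.63, 0.902)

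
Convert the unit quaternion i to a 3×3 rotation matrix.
[[1, 0, 0], [0, -1, 0], [0, 0, -1]]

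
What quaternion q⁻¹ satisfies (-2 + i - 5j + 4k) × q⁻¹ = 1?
-0.0435 - 0.0217i + 0.1087j - 0.087k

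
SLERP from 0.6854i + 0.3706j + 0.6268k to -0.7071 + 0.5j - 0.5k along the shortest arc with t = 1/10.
0.1025 + 0.6656i + 0.2874j + 0.6811k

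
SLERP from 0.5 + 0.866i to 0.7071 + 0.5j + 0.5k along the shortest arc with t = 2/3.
0.7553 + 0.3632i + 0.3858j + 0.3858k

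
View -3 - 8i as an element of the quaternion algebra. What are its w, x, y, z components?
-3 - 8i + 0j + 0k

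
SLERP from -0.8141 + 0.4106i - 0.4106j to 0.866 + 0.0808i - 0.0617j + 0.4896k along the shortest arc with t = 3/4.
-0.9174 + 0.0517i - 0.0669j - 0.3888k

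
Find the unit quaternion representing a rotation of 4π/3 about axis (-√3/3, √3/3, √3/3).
-0.5 - 0.5i + 0.5j + 0.5k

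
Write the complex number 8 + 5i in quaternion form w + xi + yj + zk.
8 + 5i + 0j + 0k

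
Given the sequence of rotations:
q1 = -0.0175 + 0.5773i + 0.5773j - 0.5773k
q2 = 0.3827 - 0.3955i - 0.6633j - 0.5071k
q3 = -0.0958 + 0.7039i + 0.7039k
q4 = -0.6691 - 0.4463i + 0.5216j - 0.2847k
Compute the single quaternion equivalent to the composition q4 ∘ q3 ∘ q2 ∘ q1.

q2 · q1 = 0.3118 + 0.9035i - 0.2885j - 0.0575k
q3 · q2 · q1 = -0.6254 + 0.336i + 0.7041j + 0.0219k
q4 · q3 · q2 · q1 = 0.2074 + 0.2662i - 0.8832j - 0.3261k
0.2074 + 0.2662i - 0.8832j - 0.3261k


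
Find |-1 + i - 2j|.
√6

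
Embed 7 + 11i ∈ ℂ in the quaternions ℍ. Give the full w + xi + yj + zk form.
7 + 11i + 0j + 0k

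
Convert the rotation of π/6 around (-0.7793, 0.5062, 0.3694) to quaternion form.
0.9659 - 0.2017i + 0.131j + 0.0956k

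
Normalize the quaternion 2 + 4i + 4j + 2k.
0.3162 + 0.6325i + 0.6325j + 0.3162k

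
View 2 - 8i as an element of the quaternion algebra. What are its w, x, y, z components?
2 - 8i + 0j + 0k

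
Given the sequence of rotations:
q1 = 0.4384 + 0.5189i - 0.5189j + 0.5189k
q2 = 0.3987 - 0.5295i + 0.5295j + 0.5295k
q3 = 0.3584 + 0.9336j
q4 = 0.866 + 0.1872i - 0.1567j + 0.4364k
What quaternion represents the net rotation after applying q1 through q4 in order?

q2 · q1 = 0.4495 + 0.5243i + 0.5748j + 0.439k
q3 · q2 · q1 = -0.3755 + 0.5978i + 0.6257j - 0.3321k
q4 · q3 · q2 · q1 = -0.1941 + 0.2264i + 0.9237j - 0.2407k
-0.1941 + 0.2264i + 0.9237j - 0.2407k


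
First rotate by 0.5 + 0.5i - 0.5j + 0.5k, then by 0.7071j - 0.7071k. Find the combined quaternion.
0.7071 - 0.7071k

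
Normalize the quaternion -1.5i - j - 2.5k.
-0.4867i - 0.3244j - 0.8111k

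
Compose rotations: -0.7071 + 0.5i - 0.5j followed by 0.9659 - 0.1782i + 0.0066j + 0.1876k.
-0.5906 + 0.7028i - 0.3938j - 0.0469k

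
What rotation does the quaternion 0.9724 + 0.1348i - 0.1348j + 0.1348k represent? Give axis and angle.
axis = (√3/3, -√3/3, √3/3), θ = 27°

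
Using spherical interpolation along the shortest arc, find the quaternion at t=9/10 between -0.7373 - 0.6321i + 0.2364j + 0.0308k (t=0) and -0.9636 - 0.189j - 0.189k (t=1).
-0.9716 - 0.0714i - 0.1475j - 0.1707k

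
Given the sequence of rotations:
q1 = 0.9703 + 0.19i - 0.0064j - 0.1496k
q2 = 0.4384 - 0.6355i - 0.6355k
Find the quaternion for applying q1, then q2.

q2 · q1 = 0.4511 - 0.5374i - 0.2186j - 0.6781k
0.4511 - 0.5374i - 0.2186j - 0.6781k


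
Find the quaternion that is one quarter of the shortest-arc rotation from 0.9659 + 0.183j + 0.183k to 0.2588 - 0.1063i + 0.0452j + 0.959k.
0.8789 - 0.0327i + 0.1653j + 0.4461k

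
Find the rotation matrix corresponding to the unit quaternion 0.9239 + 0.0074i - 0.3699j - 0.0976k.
[[0.7073, 0.1749, -0.6849], [-0.1858, 0.9808, 0.0585], [0.6821, 0.0859, 0.7262]]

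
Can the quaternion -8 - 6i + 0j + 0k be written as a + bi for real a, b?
Yes. The quaternion -8 - 6i has j- and k-coefficients y = z = 0, so it lies in the complex subalgebra spanned by 1 and i.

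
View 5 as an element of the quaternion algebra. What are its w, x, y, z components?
5 + 0i + 0j + 0k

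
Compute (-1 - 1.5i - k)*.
-1 + 1.5i + k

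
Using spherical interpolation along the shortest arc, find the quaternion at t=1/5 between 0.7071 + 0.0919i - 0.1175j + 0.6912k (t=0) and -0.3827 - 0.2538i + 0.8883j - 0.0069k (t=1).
0.7127 + 0.1437i - 0.3249j + 0.6048k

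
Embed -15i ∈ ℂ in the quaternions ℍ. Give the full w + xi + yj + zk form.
0 - 15i + 0j + 0k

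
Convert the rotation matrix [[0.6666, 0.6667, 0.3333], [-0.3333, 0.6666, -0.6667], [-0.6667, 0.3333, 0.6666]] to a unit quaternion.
0.866 + 0.2887i + 0.2887j - 0.2887k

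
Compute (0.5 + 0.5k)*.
0.5 - 0.5k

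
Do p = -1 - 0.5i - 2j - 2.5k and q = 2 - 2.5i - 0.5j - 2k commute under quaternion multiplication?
No: pq = -9.25 + 4.25i + 1.75j - 7.75k ≠ -9.25 - 1.25i - 8.75j + 1.75k = qp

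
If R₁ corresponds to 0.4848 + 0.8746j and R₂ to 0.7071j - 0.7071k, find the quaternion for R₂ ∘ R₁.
-0.6184 + 0.6184i + 0.3428j - 0.3428k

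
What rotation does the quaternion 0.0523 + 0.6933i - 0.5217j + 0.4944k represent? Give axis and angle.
axis = (0.6942, -0.5224, 0.4951), θ = 174°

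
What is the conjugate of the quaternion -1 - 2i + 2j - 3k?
-1 + 2i - 2j + 3k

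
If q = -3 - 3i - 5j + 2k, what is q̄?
-3 + 3i + 5j - 2k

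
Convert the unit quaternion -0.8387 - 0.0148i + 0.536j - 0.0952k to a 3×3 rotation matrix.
[[0.4073, -0.1756, -0.8963], [0.1438, 0.9814, -0.1269], [0.9019, -0.0772, 0.425]]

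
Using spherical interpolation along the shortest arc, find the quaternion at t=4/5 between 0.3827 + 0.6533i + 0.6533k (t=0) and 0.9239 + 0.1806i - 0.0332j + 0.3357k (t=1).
0.855 + 0.2959i - 0.0277j + 0.4251k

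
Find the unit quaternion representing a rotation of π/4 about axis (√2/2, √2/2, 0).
0.9239 + 0.2706i + 0.2706j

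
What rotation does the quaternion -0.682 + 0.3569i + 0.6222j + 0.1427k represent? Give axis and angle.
axis = (0.488, 0.8508, 0.1951), θ = 266°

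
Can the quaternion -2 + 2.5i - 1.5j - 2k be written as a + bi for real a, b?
No. The quaternion -2 + 2.5i - 1.5j - 2k has j-coefficient y = -1.5 and k-coefficient z = -2, not both zero, so it does not lie in the complex subalgebra spanned by 1 and i.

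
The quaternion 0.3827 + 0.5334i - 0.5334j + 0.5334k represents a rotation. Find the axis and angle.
axis = (√3/3, -√3/3, √3/3), θ = 3π/4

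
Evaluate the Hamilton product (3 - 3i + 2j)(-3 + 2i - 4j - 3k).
5 + 9i - 27j - k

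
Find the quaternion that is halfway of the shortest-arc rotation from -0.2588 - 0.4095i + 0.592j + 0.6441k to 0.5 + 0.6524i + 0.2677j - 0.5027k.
-0.4293 - 0.6008i + 0.1835j + 0.6489k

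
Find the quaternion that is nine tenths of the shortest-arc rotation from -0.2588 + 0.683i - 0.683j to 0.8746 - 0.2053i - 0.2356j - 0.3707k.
-0.8774 + 0.2924i + 0.1318j + 0.3567k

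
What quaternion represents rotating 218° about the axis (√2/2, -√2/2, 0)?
-0.3256 + 0.6686i - 0.6686j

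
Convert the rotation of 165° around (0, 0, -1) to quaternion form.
0.1305 - 0.9914k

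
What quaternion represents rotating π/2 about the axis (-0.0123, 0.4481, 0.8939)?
0.7071 - 0.0087i + 0.3169j + 0.6321k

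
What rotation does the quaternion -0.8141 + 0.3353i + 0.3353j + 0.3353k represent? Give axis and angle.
axis = (√3/3, √3/3, √3/3), θ = 289°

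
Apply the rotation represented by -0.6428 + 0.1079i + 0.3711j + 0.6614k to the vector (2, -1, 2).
(-1.9, -0.383, 2.29)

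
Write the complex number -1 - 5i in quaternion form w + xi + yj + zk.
-1 - 5i + 0j + 0k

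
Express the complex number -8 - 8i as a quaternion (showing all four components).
-8 - 8i + 0j + 0k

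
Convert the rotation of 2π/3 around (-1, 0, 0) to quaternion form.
0.5 - 0.866i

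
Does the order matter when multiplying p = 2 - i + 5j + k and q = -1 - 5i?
Yes: pq = -7 - 9i - 10j + 24k ≠ -7 - 9i - 26k = qp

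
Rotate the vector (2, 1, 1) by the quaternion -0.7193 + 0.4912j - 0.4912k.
(-1.344, 1.448, 1.448)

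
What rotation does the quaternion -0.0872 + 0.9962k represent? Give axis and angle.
axis = (0, 0, 1), θ = 190°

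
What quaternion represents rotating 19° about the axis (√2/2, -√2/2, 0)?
0.9863 + 0.1167i - 0.1167j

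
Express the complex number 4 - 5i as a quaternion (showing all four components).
4 - 5i + 0j + 0k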